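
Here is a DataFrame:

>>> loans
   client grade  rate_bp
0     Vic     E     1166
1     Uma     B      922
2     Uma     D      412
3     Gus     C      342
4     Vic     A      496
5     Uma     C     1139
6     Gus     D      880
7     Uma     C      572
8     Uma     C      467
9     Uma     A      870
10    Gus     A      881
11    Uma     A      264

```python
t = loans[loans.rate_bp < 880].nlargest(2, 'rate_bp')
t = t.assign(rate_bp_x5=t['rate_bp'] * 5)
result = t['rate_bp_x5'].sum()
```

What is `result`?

filter rows where rate_bp < 880:
   client grade  rate_bp
2     Uma     D      412
3     Gus     C      342
4     Vic     A      496
7     Uma     C      572
8     Uma     C      467
9     Uma     A      870
11    Uma     A      264
take 2 rows with largest rate_bp:
  client grade  rate_bp
9    Uma     A      870
7    Uma     C      572
add column rate_bp_x5 = t['rate_bp'] * 5:
  client grade  rate_bp  rate_bp_x5
9    Uma     A      870        4350
7    Uma     C      572        2860
The sum of column 'rate_bp_x5' is 7210.

7210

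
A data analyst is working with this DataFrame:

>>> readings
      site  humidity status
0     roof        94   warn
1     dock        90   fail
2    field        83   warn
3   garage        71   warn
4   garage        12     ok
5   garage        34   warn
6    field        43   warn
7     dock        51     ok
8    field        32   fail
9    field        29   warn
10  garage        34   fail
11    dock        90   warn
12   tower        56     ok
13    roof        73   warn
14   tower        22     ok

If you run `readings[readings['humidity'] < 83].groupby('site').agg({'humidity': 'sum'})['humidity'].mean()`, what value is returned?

91.4

filter rows where humidity < 83:
      site  humidity status
3   garage        71   warn
4   garage        12     ok
5   garage        34   warn
6    field        43   warn
7     dock        51     ok
8    field        32   fail
9    field        29   warn
10  garage        34   fail
12   tower        56     ok
13    roof        73   warn
14   tower        22     ok
group by site, sum of humidity:
        humidity
site            
dock          51
field        104
garage       151
roof          73
tower         78
mean of column 'humidity' → 91.4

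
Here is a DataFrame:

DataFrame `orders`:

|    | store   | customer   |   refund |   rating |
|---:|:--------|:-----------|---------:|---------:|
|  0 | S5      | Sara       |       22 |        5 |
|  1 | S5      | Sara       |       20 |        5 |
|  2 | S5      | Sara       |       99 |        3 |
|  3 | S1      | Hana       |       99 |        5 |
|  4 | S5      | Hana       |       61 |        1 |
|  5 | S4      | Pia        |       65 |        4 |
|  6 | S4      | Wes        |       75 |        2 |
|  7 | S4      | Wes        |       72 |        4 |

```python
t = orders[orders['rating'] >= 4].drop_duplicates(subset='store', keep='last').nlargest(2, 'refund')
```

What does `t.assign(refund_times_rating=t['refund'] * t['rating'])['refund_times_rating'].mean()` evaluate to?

391.5

filter rows where rating >= 4:
  store customer  refund  rating
0    S5     Sara      22       5
1    S5     Sara      20       5
3    S1     Hana      99       5
5    S4      Pia      65       4
7    S4      Wes      72       4
drop duplicate store (keep=last):
  store customer  refund  rating
1    S5     Sara      20       5
3    S1     Hana      99       5
7    S4      Wes      72       4
take 2 rows with largest refund:
  store customer  refund  rating
3    S1     Hana      99       5
7    S4      Wes      72       4
add column refund_times_rating = t['refund'] * t['rating']:
  store customer  refund  rating  refund_times_rating
3    S1     Hana      99       5                  495
7    S4      Wes      72       4                  288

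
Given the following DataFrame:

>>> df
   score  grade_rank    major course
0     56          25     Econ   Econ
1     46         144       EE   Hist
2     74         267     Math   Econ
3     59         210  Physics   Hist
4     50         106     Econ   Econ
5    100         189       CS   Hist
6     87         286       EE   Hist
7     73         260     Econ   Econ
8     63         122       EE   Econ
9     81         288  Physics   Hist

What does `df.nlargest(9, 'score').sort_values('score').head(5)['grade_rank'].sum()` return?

take 9 rows with largest score:
   score  grade_rank    major course
5    100         189       CS   Hist
6     87         286       EE   Hist
9     81         288  Physics   Hist
2     74         267     Math   Econ
7     73         260     Econ   Econ
8     63         122       EE   Econ
3     59         210  Physics   Hist
0     56          25     Econ   Econ
4     50         106     Econ   Econ
sort by score:
   score  grade_rank    major course
4     50         106     Econ   Econ
0     56          25     Econ   Econ
3     59         210  Physics   Hist
8     63         122       EE   Econ
7     73         260     Econ   Econ
2     74         267     Math   Econ
9     81         288  Physics   Hist
6     87         286       EE   Hist
5    100         189       CS   Hist
take first 5 rows:
   score  grade_rank    major course
4     50         106     Econ   Econ
0     56          25     Econ   Econ
3     59         210  Physics   Hist
8     63         122       EE   Econ
7     73         260     Econ   Econ
Then the sum of column 'grade_rank': 723

723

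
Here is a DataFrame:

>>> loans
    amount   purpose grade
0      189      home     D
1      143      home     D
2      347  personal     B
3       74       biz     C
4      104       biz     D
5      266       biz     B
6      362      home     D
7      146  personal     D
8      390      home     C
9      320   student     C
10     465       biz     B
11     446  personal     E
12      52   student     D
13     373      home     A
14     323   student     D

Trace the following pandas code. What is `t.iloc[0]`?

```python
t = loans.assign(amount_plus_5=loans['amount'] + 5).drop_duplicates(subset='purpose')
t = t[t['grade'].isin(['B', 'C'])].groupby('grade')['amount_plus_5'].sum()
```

352

add column amount_plus_5 = loans['amount'] + 5:
    amount   purpose grade  amount_plus_5
0      189      home     D            194
1      143      home     D            148
2      347  personal     B            352
3       74       biz     C             79
4      104       biz     D            109
5      266       biz     B            271
6      362      home     D            367
7      146  personal     D            151
8      390      home     C            395
9      320   student     C            325
10     465       biz     B            470
11     446  personal     E            451
12      52   student     D             57
13     373      home     A            378
14     323   student     D            328
drop duplicate purpose (keep=first):
   amount   purpose grade  amount_plus_5
0     189      home     D            194
2     347  personal     B            352
3      74       biz     C             79
9     320   student     C            325
filter rows where grade in ['B', 'C']:
   amount   purpose grade  amount_plus_5
2     347  personal     B            352
3      74       biz     C             79
9     320   student     C            325
group by grade, sum of amount_plus_5:
grade
B    352
C    404
Name: amount_plus_5, dtype: int64
Taking the value at position 0 gives 352.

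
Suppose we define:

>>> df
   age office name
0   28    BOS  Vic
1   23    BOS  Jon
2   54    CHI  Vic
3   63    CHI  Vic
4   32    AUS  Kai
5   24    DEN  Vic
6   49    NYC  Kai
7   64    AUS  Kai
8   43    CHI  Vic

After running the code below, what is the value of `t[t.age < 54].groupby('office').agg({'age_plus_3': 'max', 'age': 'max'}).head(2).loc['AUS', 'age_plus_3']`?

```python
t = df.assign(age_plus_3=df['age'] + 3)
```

add column age_plus_3 = df['age'] + 3:
   age office name  age_plus_3
0   28    BOS  Vic          31
1   23    BOS  Jon          26
2   54    CHI  Vic          57
3   63    CHI  Vic          66
4   32    AUS  Kai          35
5   24    DEN  Vic          27
6   49    NYC  Kai          52
7   64    AUS  Kai          67
8   43    CHI  Vic          46
filter rows where age < 54:
   age office name  age_plus_3
0   28    BOS  Vic          31
1   23    BOS  Jon          26
4   32    AUS  Kai          35
5   24    DEN  Vic          27
6   49    NYC  Kai          52
8   43    CHI  Vic          46
group by office: max(age_plus_3), max(age):
        age_plus_3  age
office                 
AUS             35   32
BOS             31   28
CHI             46   43
DEN             27   24
NYC             52   49
take first 2 rows:
        age_plus_3  age
office                 
AUS             35   32
BOS             31   28

35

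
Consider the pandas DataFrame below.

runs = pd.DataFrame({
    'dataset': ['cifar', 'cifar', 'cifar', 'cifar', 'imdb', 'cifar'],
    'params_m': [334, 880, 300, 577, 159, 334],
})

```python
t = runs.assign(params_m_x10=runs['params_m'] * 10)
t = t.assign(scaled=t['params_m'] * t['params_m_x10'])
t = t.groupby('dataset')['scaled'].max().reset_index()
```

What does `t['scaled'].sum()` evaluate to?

add column params_m_x10 = runs['params_m'] * 10:
  dataset  params_m  params_m_x10
0   cifar       334          3340
1   cifar       880          8800
2   cifar       300          3000
3   cifar       577          5770
4    imdb       159          1590
5   cifar       334          3340
add column scaled = t['params_m'] * t['params_m_x10']:
  dataset  params_m  params_m_x10   scaled
0   cifar       334          3340  1115560
1   cifar       880          8800  7744000
2   cifar       300          3000   900000
3   cifar       577          5770  3329290
4    imdb       159          1590   252810
5   cifar       334          3340  1115560
group by dataset, max of scaled:
dataset
cifar    7744000
imdb      252810
Name: scaled, dtype: int64
reset_index():
  dataset   scaled
0   cifar  7744000
1    imdb   252810
Reading off the sum of column 'scaled', we get 7996810.

7996810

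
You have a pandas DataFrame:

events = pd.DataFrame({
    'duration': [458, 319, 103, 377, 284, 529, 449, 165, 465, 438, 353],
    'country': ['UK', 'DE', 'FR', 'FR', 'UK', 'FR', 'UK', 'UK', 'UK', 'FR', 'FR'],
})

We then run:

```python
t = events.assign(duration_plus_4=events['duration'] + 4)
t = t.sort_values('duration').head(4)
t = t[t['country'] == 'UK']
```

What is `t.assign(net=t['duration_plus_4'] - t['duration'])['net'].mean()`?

add column duration_plus_4 = events['duration'] + 4:
    duration country  duration_plus_4
0        458      UK              462
1        319      DE              323
2        103      FR              107
3        377      FR              381
4        284      UK              288
5        529      FR              533
6        449      UK              453
7        165      UK              169
8        465      UK              469
9        438      FR              442
10       353      FR              357
sort by duration:
    duration country  duration_plus_4
2        103      FR              107
7        165      UK              169
4        284      UK              288
1        319      DE              323
10       353      FR              357
3        377      FR              381
9        438      FR              442
6        449      UK              453
0        458      UK              462
8        465      UK              469
5        529      FR              533
take first 4 rows:
   duration country  duration_plus_4
2       103      FR              107
7       165      UK              169
4       284      UK              288
1       319      DE              323
filter rows where country == 'UK':
   duration country  duration_plus_4
7       165      UK              169
4       284      UK              288
add column net = t['duration_plus_4'] - t['duration']:
   duration country  duration_plus_4  net
7       165      UK              169    4
4       284      UK              288    4

4.0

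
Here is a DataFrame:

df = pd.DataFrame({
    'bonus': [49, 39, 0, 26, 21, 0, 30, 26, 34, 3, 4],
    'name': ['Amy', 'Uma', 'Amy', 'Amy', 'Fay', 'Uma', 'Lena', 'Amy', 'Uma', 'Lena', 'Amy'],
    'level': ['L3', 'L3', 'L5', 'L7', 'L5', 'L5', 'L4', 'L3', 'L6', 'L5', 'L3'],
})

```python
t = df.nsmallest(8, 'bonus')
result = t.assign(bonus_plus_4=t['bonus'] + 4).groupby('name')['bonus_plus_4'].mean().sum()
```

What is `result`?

67.5

take 8 rows with smallest bonus:
    bonus  name level
2       0   Amy    L5
5       0   Uma    L5
9       3  Lena    L5
10      4   Amy    L3
4      21   Fay    L5
3      26   Amy    L7
7      26   Amy    L3
6      30  Lena    L4
add column bonus_plus_4 = t['bonus'] + 4:
    bonus  name level  bonus_plus_4
2       0   Amy    L5             4
5       0   Uma    L5             4
9       3  Lena    L5             7
10      4   Amy    L3             8
4      21   Fay    L5            25
3      26   Amy    L7            30
7      26   Amy    L3            30
6      30  Lena    L4            34
group by name, mean of bonus_plus_4:
name
Amy     18.0
Fay     25.0
Lena    20.5
Uma      4.0
Name: bonus_plus_4, dtype: float64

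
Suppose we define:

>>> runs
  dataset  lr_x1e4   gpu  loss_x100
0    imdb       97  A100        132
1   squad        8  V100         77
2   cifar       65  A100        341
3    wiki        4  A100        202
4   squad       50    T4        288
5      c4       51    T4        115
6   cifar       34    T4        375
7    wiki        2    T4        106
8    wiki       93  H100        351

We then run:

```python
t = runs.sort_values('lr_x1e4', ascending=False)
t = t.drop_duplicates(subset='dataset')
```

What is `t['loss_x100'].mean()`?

245.4

sort by lr_x1e4 descending:
  dataset  lr_x1e4   gpu  loss_x100
0    imdb       97  A100        132
8    wiki       93  H100        351
2   cifar       65  A100        341
5      c4       51    T4        115
4   squad       50    T4        288
6   cifar       34    T4        375
1   squad        8  V100         77
3    wiki        4  A100        202
7    wiki        2    T4        106
drop duplicate dataset (keep=first):
  dataset  lr_x1e4   gpu  loss_x100
0    imdb       97  A100        132
8    wiki       93  H100        351
2   cifar       65  A100        341
5      c4       51    T4        115
4   squad       50    T4        288
Then the mean of column 'loss_x100': 245.4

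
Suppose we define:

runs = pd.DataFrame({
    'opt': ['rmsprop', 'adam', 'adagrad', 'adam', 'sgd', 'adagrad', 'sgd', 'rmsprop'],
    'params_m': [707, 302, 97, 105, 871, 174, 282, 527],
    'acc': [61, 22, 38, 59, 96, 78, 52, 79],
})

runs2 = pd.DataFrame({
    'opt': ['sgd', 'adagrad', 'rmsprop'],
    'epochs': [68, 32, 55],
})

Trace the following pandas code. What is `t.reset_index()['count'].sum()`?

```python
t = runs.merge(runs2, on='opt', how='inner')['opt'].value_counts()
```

6

merge on 'opt' (how='inner') → 6 rows:
       opt  params_m  acc  epochs
0  rmsprop       707   61      55
1  adagrad        97   38      32
2      sgd       871   96      68
3  adagrad       174   78      32
4      sgd       282   52      68
5  rmsprop       527   79      55
value_counts of opt:
opt
rmsprop    2
adagrad    2
sgd        2
Name: count, dtype: int64
reset_index():
       opt  count
0  rmsprop      2
1  adagrad      2
2      sgd      2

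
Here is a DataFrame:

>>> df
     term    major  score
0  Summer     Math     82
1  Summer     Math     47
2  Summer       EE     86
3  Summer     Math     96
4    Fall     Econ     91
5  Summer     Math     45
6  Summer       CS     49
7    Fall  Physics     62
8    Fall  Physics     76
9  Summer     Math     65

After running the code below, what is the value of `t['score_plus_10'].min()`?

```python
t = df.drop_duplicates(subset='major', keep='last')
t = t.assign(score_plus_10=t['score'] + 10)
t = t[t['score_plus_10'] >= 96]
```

drop duplicate major (keep=last):
     term    major  score
2  Summer       EE     86
4    Fall     Econ     91
6  Summer       CS     49
8    Fall  Physics     76
9  Summer     Math     65
add column score_plus_10 = t['score'] + 10:
     term    major  score  score_plus_10
2  Summer       EE     86             96
4    Fall     Econ     91            101
6  Summer       CS     49             59
8    Fall  Physics     76             86
9  Summer     Math     65             75
filter rows where score_plus_10 >= 96:
     term major  score  score_plus_10
2  Summer    EE     86             96
4    Fall  Econ     91            101
The min of column 'score_plus_10' is 96.

96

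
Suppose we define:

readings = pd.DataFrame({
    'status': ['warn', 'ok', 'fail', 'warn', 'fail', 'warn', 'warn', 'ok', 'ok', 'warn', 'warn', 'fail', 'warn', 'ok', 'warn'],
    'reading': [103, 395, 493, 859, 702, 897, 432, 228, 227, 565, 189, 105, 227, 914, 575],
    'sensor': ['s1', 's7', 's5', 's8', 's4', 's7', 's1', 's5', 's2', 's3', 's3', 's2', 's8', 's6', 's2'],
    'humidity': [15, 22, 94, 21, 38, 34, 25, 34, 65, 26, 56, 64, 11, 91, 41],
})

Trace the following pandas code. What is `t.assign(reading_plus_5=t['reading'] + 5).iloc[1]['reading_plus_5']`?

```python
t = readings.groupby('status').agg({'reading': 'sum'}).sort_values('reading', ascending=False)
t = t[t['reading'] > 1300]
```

1769

group by status, sum of reading:
        reading
status         
fail       1300
ok         1764
warn       3847
sort by reading descending:
        reading
status         
warn       3847
ok         1764
fail       1300
filter rows where reading > 1300:
        reading
status         
warn       3847
ok         1764
add column reading_plus_5 = t['reading'] + 5:
        reading  reading_plus_5
status                         
warn       3847            3852
ok         1764            1769
Then the value at position 1, column 'reading_plus_5': 1769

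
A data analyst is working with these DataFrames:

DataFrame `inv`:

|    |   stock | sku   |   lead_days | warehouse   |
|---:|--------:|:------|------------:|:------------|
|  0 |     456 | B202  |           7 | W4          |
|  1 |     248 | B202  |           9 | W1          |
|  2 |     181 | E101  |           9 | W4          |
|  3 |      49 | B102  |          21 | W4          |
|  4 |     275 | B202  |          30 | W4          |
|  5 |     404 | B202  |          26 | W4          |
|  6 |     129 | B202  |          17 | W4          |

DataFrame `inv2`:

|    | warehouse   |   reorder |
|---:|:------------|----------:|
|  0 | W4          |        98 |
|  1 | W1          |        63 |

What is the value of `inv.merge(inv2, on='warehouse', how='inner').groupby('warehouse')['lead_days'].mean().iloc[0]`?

9.0

merge on 'warehouse' (how='inner') → 7 rows:
   stock   sku  lead_days warehouse  reorder
0    456  B202          7        W4       98
1    248  B202          9        W1       63
2    181  E101          9        W4       98
3     49  B102         21        W4       98
4    275  B202         30        W4       98
5    404  B202         26        W4       98
6    129  B202         17        W4       98
group by warehouse, mean of lead_days:
warehouse
W1     9.000000
W4    18.333333
Name: lead_days, dtype: float64
The value at position 0 is 9.0.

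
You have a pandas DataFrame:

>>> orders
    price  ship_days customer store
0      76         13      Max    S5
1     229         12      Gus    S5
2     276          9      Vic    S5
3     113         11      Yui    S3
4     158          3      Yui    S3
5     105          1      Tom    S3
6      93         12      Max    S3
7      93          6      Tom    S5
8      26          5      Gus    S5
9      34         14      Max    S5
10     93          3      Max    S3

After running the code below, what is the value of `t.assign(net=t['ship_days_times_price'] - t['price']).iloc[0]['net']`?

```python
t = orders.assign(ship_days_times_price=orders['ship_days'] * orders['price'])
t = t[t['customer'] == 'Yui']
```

add column ship_days_times_price = orders['ship_days'] * orders['price']:
    price  ship_days customer store  ship_days_times_price
0      76         13      Max    S5                    988
1     229         12      Gus    S5                   2748
2     276          9      Vic    S5                   2484
3     113         11      Yui    S3                   1243
4     158          3      Yui    S3                    474
5     105          1      Tom    S3                    105
6      93         12      Max    S3                   1116
7      93          6      Tom    S5                    558
8      26          5      Gus    S5                    130
9      34         14      Max    S5                    476
10     93          3      Max    S3                    279
filter rows where customer == 'Yui':
   price  ship_days customer store  ship_days_times_price
3    113         11      Yui    S3                   1243
4    158          3      Yui    S3                    474
add column net = t['ship_days_times_price'] - t['price']:
   price  ship_days customer store  ship_days_times_price   net
3    113         11      Yui    S3                   1243  1130
4    158          3      Yui    S3                    474   316

1130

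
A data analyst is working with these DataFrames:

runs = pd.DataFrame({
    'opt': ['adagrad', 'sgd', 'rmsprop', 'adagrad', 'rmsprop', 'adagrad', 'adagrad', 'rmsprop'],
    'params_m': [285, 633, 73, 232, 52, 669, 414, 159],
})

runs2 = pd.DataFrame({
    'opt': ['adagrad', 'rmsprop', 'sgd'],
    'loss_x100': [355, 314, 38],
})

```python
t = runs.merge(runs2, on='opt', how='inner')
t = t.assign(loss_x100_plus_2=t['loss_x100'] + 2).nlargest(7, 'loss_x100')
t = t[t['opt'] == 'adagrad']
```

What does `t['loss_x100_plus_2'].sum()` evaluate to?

merge on 'opt' (how='inner') → 8 rows:
       opt  params_m  loss_x100
0  adagrad       285        355
1      sgd       633         38
2  rmsprop        73        314
3  adagrad       232        355
4  rmsprop        52        314
5  adagrad       669        355
6  adagrad       414        355
7  rmsprop       159        314
add column loss_x100_plus_2 = t['loss_x100'] + 2:
       opt  params_m  loss_x100  loss_x100_plus_2
0  adagrad       285        355               357
1      sgd       633         38                40
2  rmsprop        73        314               316
3  adagrad       232        355               357
4  rmsprop        52        314               316
5  adagrad       669        355               357
6  adagrad       414        355               357
7  rmsprop       159        314               316
take 7 rows with largest loss_x100:
       opt  params_m  loss_x100  loss_x100_plus_2
0  adagrad       285        355               357
3  adagrad       232        355               357
5  adagrad       669        355               357
6  adagrad       414        355               357
2  rmsprop        73        314               316
4  rmsprop        52        314               316
7  rmsprop       159        314               316
filter rows where opt == 'adagrad':
       opt  params_m  loss_x100  loss_x100_plus_2
0  adagrad       285        355               357
3  adagrad       232        355               357
5  adagrad       669        355               357
6  adagrad       414        355               357

1428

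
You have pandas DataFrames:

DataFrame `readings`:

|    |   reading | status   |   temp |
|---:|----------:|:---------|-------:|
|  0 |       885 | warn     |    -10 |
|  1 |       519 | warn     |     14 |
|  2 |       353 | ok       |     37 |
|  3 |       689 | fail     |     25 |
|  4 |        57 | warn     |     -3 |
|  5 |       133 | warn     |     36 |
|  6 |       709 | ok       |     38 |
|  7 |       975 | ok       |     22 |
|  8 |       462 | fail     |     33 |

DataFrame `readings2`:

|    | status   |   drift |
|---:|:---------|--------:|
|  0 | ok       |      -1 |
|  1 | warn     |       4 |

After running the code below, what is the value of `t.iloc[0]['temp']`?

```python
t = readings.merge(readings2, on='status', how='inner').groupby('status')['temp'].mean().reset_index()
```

merge on 'status' (how='inner') → 7 rows:
   reading status  temp  drift
0      885   warn   -10      4
1      519   warn    14      4
2      353     ok    37     -1
3       57   warn    -3      4
4      133   warn    36      4
5      709     ok    38     -1
6      975     ok    22     -1
group by status, mean of temp:
status
ok      32.333333
warn     9.250000
Name: temp, dtype: float64
reset_index():
  status       temp
0     ok  32.333333
1   warn   9.250000

32.3333333333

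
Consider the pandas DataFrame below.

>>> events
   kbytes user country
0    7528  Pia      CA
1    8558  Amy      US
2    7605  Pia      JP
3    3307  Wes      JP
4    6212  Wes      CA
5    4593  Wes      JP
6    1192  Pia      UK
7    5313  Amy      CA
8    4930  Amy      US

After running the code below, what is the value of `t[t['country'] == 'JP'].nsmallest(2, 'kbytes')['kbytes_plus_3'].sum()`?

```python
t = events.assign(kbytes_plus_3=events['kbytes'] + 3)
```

7906

add column kbytes_plus_3 = events['kbytes'] + 3:
   kbytes user country  kbytes_plus_3
0    7528  Pia      CA           7531
1    8558  Amy      US           8561
2    7605  Pia      JP           7608
3    3307  Wes      JP           3310
4    6212  Wes      CA           6215
5    4593  Wes      JP           4596
6    1192  Pia      UK           1195
7    5313  Amy      CA           5316
8    4930  Amy      US           4933
filter rows where country == 'JP':
   kbytes user country  kbytes_plus_3
2    7605  Pia      JP           7608
3    3307  Wes      JP           3310
5    4593  Wes      JP           4596
take 2 rows with smallest kbytes:
   kbytes user country  kbytes_plus_3
3    3307  Wes      JP           3310
5    4593  Wes      JP           4596
So sum() = 7906.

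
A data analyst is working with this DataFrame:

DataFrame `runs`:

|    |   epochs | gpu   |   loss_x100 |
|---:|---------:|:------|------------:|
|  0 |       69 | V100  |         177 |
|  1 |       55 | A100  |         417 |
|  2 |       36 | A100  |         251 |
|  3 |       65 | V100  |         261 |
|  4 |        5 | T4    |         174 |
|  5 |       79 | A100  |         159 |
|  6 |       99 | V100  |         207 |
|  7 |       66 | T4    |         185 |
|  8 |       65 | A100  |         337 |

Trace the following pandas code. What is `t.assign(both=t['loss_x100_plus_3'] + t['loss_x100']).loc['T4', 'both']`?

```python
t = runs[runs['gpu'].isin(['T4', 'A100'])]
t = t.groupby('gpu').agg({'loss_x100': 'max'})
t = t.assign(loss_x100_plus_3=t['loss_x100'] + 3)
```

filter rows where gpu in ['T4', 'A100']:
   epochs   gpu  loss_x100
1      55  A100        417
2      36  A100        251
4       5    T4        174
5      79  A100        159
7      66    T4        185
8      65  A100        337
group by gpu, max of loss_x100:
      loss_x100
gpu            
A100        417
T4          185
add column loss_x100_plus_3 = t['loss_x100'] + 3:
      loss_x100  loss_x100_plus_3
gpu                              
A100        417               420
T4          185               188
add column both = t['loss_x100_plus_3'] + t['loss_x100']:
      loss_x100  loss_x100_plus_3  both
gpu                                    
A100        417               420   837
T4          185               188   373
Taking the value at row 'T4', column 'both' gives 373.

373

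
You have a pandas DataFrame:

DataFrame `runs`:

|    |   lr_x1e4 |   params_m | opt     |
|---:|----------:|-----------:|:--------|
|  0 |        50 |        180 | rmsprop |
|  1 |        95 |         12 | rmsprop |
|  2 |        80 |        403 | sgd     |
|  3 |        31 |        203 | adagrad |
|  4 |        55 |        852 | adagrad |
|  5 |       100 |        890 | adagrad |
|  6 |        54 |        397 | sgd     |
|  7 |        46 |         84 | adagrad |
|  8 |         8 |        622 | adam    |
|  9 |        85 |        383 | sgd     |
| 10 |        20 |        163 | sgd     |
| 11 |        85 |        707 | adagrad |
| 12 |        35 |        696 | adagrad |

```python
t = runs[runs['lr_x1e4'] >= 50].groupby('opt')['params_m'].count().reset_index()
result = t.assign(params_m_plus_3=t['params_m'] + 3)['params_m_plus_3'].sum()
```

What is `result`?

filter rows where lr_x1e4 >= 50:
    lr_x1e4  params_m      opt
0        50       180  rmsprop
1        95        12  rmsprop
2        80       403      sgd
4        55       852  adagrad
5       100       890  adagrad
6        54       397      sgd
9        85       383      sgd
11       85       707  adagrad
group by opt, count of params_m:
opt
adagrad    3
rmsprop    2
sgd        3
Name: params_m, dtype: int64
reset_index():
       opt  params_m
0  adagrad         3
1  rmsprop         2
2      sgd         3
add column params_m_plus_3 = t['params_m'] + 3:
       opt  params_m  params_m_plus_3
0  adagrad         3                6
1  rmsprop         2                5
2      sgd         3                6
Reading off the sum of column 'params_m_plus_3', we get 17.

17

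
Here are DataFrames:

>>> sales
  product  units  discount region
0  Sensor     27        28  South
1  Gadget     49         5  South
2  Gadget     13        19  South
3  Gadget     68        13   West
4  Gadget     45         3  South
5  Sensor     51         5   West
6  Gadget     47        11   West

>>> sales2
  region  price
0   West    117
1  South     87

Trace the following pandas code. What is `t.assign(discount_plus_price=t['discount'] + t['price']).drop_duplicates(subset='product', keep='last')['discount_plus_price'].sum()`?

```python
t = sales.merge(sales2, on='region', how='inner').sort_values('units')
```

merge on 'region' (how='inner') → 7 rows:
  product  units  discount region  price
0  Sensor     27        28  South     87
1  Gadget     49         5  South     87
2  Gadget     13        19  South     87
3  Gadget     68        13   West    117
4  Gadget     45         3  South     87
5  Sensor     51         5   West    117
6  Gadget     47        11   West    117
sort by units:
  product  units  discount region  price
2  Gadget     13        19  South     87
0  Sensor     27        28  South     87
4  Gadget     45         3  South     87
6  Gadget     47        11   West    117
1  Gadget     49         5  South     87
5  Sensor     51         5   West    117
3  Gadget     68        13   West    117
add column discount_plus_price = t['discount'] + t['price']:
  product  units  discount region  price  discount_plus_price
2  Gadget     13        19  South     87                  106
0  Sensor     27        28  South     87                  115
4  Gadget     45         3  South     87                   90
6  Gadget     47        11   West    117                  128
1  Gadget     49         5  South     87                   92
5  Sensor     51         5   West    117                  122
3  Gadget     68        13   West    117                  130
drop duplicate product (keep=last):
  product  units  discount region  price  discount_plus_price
5  Sensor     51         5   West    117                  122
3  Gadget     68        13   West    117                  130
Reading off the sum of column 'discount_plus_price', we get 252.

252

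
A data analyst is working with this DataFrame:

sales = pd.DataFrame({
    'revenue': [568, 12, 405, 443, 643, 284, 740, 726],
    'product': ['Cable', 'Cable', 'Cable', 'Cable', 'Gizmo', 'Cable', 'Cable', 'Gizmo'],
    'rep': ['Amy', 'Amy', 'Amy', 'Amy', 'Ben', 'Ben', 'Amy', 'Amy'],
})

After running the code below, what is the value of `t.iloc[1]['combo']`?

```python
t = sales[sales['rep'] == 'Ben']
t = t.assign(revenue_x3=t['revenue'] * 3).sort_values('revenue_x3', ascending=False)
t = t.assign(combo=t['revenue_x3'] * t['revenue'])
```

241968

filter rows where rep == 'Ben':
   revenue product  rep
4      643   Gizmo  Ben
5      284   Cable  Ben
add column revenue_x3 = t['revenue'] * 3:
   revenue product  rep  revenue_x3
4      643   Gizmo  Ben        1929
5      284   Cable  Ben         852
sort by revenue_x3 descending:
   revenue product  rep  revenue_x3
4      643   Gizmo  Ben        1929
5      284   Cable  Ben         852
add column combo = t['revenue_x3'] * t['revenue']:
   revenue product  rep  revenue_x3    combo
4      643   Gizmo  Ben        1929  1240347
5      284   Cable  Ben         852   241968
Then the value at position 1, column 'combo': 241968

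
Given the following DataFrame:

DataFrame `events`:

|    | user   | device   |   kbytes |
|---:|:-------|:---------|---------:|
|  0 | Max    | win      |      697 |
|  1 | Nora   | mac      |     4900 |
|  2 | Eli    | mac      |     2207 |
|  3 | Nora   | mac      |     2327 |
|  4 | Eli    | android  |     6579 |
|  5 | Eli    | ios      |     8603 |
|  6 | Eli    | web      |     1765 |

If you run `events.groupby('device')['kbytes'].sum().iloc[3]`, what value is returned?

group by device, sum of kbytes:
device
android    6579
ios        8603
mac        9434
web        1765
win         697
Name: kbytes, dtype: int64

1765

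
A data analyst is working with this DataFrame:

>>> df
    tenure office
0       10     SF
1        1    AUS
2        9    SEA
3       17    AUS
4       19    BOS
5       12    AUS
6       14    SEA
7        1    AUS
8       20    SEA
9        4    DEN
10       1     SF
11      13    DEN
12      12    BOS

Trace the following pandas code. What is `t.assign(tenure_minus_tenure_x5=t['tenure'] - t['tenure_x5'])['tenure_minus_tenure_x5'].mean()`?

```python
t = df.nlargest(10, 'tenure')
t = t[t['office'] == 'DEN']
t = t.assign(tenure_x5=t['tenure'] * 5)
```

-34.0

take 10 rows with largest tenure:
    tenure office
8       20    SEA
4       19    BOS
3       17    AUS
6       14    SEA
11      13    DEN
5       12    AUS
12      12    BOS
0       10     SF
2        9    SEA
9        4    DEN
filter rows where office == 'DEN':
    tenure office
11      13    DEN
9        4    DEN
add column tenure_x5 = t['tenure'] * 5:
    tenure office  tenure_x5
11      13    DEN         65
9        4    DEN         20
add column tenure_minus_tenure_x5 = t['tenure'] - t['tenure_x5']:
    tenure office  tenure_x5  tenure_minus_tenure_x5
11      13    DEN         65                     -52
9        4    DEN         20                     -16
Finally, mean of column 'tenure_minus_tenure_x5' = -34.0.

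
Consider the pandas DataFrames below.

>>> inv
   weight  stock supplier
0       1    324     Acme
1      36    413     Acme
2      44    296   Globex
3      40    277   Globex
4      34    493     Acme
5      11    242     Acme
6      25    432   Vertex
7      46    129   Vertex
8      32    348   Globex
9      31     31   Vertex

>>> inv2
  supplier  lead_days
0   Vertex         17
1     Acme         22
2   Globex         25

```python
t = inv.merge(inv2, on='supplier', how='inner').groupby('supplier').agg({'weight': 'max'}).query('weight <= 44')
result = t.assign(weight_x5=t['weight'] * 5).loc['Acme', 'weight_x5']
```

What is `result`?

merge on 'supplier' (how='inner') → 10 rows:
   weight  stock supplier  lead_days
0       1    324     Acme         22
1      36    413     Acme         22
2      44    296   Globex         25
3      40    277   Globex         25
4      34    493     Acme         22
5      11    242     Acme         22
6      25    432   Vertex         17
7      46    129   Vertex         17
8      32    348   Globex         25
9      31     31   Vertex         17
group by supplier, max of weight:
          weight
supplier        
Acme          36
Globex        44
Vertex        46
filter rows where weight <= 44:
          weight
supplier        
Acme          36
Globex        44
add column weight_x5 = t['weight'] * 5:
          weight  weight_x5
supplier                   
Acme          36        180
Globex        44        220
The value at row 'Acme', column 'weight_x5' is 180.

180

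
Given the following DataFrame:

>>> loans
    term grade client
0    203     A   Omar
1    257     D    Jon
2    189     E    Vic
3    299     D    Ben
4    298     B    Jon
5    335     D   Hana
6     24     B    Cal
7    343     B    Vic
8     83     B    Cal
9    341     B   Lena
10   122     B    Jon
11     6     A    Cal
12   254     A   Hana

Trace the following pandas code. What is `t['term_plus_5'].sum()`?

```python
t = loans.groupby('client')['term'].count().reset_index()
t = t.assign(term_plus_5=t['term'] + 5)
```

group by client, count of term:
client
Ben     1
Cal     3
Hana    2
Jon     3
Lena    1
Omar    1
Vic     2
Name: term, dtype: int64
reset_index():
  client  term
0    Ben     1
1    Cal     3
2   Hana     2
3    Jon     3
4   Lena     1
5   Omar     1
6    Vic     2
add column term_plus_5 = t['term'] + 5:
  client  term  term_plus_5
0    Ben     1            6
1    Cal     3            8
2   Hana     2            7
3    Jon     3            8
4   Lena     1            6
5   Omar     1            6
6    Vic     2            7
Taking the sum of column 'term_plus_5' gives 48.

48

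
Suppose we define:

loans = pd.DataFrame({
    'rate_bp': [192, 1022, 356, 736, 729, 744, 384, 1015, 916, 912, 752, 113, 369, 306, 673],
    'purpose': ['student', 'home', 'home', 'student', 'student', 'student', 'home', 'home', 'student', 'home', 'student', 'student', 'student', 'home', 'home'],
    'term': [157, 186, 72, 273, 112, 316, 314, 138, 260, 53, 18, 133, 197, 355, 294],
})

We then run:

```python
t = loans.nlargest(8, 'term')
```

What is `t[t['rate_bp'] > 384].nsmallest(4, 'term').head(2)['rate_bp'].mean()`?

take 8 rows with largest term:
    rate_bp  purpose  term
13      306     home   355
5       744  student   316
6       384     home   314
14      673     home   294
3       736  student   273
8       916  student   260
12      369  student   197
1      1022     home   186
filter rows where rate_bp > 384:
    rate_bp  purpose  term
5       744  student   316
14      673     home   294
3       736  student   273
8       916  student   260
1      1022     home   186
take 4 rows with smallest term:
    rate_bp  purpose  term
1      1022     home   186
8       916  student   260
3       736  student   273
14      673     home   294
take first 2 rows:
   rate_bp  purpose  term
1     1022     home   186
8      916  student   260

969.0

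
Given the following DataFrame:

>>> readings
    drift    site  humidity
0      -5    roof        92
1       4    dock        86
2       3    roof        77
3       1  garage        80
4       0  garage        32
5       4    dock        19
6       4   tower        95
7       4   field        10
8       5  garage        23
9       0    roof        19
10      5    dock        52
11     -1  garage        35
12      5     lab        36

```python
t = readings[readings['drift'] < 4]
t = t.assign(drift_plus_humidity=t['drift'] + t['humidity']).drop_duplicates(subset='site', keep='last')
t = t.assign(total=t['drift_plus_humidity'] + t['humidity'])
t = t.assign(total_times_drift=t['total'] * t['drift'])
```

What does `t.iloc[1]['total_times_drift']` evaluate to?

filter rows where drift < 4:
    drift    site  humidity
0      -5    roof        92
2       3    roof        77
3       1  garage        80
4       0  garage        32
9       0    roof        19
11     -1  garage        35
add column drift_plus_humidity = t['drift'] + t['humidity']:
    drift    site  humidity  drift_plus_humidity
0      -5    roof        92                   87
2       3    roof        77                   80
3       1  garage        80                   81
4       0  garage        32                   32
9       0    roof        19                   19
11     -1  garage        35                   34
drop duplicate site (keep=last):
    drift    site  humidity  drift_plus_humidity
9       0    roof        19                   19
11     -1  garage        35                   34
add column total = t['drift_plus_humidity'] + t['humidity']:
    drift    site  humidity  drift_plus_humidity  total
9       0    roof        19                   19     38
11     -1  garage        35                   34     69
add column total_times_drift = t['total'] * t['drift']:
    drift    site  humidity  drift_plus_humidity  total  total_times_drift
9       0    roof        19                   19     38                  0
11     -1  garage        35                   34     69                -69
Hence -69.

-69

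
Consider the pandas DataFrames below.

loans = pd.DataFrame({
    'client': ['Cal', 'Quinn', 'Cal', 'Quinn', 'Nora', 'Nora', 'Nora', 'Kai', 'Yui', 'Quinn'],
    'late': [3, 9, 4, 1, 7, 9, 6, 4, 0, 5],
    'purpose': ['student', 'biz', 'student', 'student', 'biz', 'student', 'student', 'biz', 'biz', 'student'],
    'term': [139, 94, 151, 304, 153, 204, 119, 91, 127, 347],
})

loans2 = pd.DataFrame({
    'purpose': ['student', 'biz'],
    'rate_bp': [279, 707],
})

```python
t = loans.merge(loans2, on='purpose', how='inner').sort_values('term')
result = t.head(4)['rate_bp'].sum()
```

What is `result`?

2400

merge on 'purpose' (how='inner') → 10 rows:
  client  late  purpose  term  rate_bp
0    Cal     3  student   139      279
1  Quinn     9      biz    94      707
2    Cal     4  student   151      279
3  Quinn     1  student   304      279
4   Nora     7      biz   153      707
5   Nora     9  student   204      279
6   Nora     6  student   119      279
7    Kai     4      biz    91      707
8    Yui     0      biz   127      707
9  Quinn     5  student   347      279
sort by term:
  client  late  purpose  term  rate_bp
7    Kai     4      biz    91      707
1  Quinn     9      biz    94      707
6   Nora     6  student   119      279
8    Yui     0      biz   127      707
0    Cal     3  student   139      279
2    Cal     4  student   151      279
4   Nora     7      biz   153      707
5   Nora     9  student   204      279
3  Quinn     1  student   304      279
9  Quinn     5  student   347      279
take first 4 rows:
  client  late  purpose  term  rate_bp
7    Kai     4      biz    91      707
1  Quinn     9      biz    94      707
6   Nora     6  student   119      279
8    Yui     0      biz   127      707
So sum() = 2400.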